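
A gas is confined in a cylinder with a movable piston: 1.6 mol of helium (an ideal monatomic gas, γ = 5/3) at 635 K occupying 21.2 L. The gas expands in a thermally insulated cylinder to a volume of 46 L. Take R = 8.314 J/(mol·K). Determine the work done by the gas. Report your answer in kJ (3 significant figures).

Adiabatic: TV^(γ−1) = const with γ = 5/3.
T₂ = T₁ (V₁/V₂)^(γ−1) = 635 × (21.2/46)^0.667 = 635 × 0.5966 = 378.9 K.
W_by = nCᵥ(T₁ − T₂) = (1.6)(12.47)(635 − 378.9) = 5111 J.

W ≈ 5.11 kJ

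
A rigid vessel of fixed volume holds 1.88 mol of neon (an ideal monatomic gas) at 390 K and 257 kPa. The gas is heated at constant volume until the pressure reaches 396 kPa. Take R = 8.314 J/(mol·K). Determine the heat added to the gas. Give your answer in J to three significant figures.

Q ≈ 4950 J

Constant volume ⇒ W = 0, so Q = ΔU = nCᵥΔT with Cᵥ = 3R/2 = 12.47 J/(mol·K).
At constant V, T₂/T₁ = P₂/P₁ ⇒ ΔT = T₁(P₂/P₁ − 1) = 390·(396/257 − 1) = 210.9 K.
ΔU = (1.88)(12.47)(210.9) = 4945 J.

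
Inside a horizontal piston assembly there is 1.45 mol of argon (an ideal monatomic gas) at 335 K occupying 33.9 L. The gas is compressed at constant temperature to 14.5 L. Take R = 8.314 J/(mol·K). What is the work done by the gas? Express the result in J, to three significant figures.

W ≈ -3430 J

Isothermal: W = nRT ln(V₂/V₁).
W = (1.45)(8.314)(335) × ln(14.5/33.9)
  = 4039 × -0.8493
W_by_gas = -3430 J.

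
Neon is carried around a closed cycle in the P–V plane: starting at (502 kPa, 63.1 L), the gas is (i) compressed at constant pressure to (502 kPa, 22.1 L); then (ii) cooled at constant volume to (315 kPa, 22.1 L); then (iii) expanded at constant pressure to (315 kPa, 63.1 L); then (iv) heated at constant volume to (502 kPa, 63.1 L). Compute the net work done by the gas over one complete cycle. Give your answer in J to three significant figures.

Constant-volume legs do no work.
W(i) = (502)(22.1 − 63.1) = -20582 J; W(iii) = (315)(63.1 − 22.1) = 12915 J.
W_net = -20582 + 12915 = -7667 J (the counter-clockwise enclosed area).

W_net ≈ -7670 J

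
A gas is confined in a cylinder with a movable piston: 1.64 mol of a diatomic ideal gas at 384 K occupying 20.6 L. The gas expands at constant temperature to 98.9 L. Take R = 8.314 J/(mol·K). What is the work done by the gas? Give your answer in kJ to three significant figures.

W ≈ 8.21 kJ

Isothermal: W = nRT ln(V₂/V₁).
W = (1.64)(8.314)(384) × ln(98.9/20.6)
  = 5236 × 1.569
W_by_gas = 8214 J.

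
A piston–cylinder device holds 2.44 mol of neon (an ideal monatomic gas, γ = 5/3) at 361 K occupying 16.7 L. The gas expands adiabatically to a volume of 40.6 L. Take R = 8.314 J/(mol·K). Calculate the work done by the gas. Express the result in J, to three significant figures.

W ≈ 4910 J

Adiabatic: TV^(γ−1) = const with γ = 5/3.
T₂ = T₁ (V₁/V₂)^(γ−1) = 361 × (16.7/40.6)^0.667 = 361 × 0.5531 = 199.7 K.
W_by = nCᵥ(T₁ − T₂) = (2.44)(12.47)(361 − 199.7) = 4909 J.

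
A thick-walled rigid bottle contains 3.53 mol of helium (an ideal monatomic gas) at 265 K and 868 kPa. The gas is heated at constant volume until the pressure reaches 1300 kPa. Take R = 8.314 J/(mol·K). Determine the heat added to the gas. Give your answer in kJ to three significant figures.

Constant volume ⇒ W = 0, so Q = ΔU = nCᵥΔT with Cᵥ = 3R/2 = 12.47 J/(mol·K).
At constant V, T₂/T₁ = P₂/P₁ ⇒ ΔT = T₁(P₂/P₁ − 1) = 265·(1300/868 − 1) = 131.9 K.
ΔU = (3.53)(12.47)(131.9) = 5806 J.

Q ≈ 5.81 kJ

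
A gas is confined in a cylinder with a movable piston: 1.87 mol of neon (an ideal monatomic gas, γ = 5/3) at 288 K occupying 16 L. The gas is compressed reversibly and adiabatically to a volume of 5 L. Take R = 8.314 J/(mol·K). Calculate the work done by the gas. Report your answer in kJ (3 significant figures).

W ≈ -7.87 kJ

Adiabatic: TV^(γ−1) = const with γ = 5/3.
T₂ = T₁ (V₁/V₂)^(γ−1) = 288 × (16/5)^0.667 = 288 × 2.172 = 625.4 K.
W_by = nCᵥ(T₁ − T₂) = (1.87)(12.47)(288 − 625.4) = -7868 J.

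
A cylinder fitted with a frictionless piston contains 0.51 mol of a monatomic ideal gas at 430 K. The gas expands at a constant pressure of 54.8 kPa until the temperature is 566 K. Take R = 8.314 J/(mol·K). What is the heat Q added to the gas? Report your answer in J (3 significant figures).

Isobaric: W = nRΔT = (0.51)(8.314)(136) = 576.7 J.
ΔU = nCᵥΔT with Cᵥ = 3R/2: ΔU = (0.51)(12.47)(136) = 865 J.
Q = ΔU + W = 865 + 576.7 = 1442 J.

Q ≈ 1440 J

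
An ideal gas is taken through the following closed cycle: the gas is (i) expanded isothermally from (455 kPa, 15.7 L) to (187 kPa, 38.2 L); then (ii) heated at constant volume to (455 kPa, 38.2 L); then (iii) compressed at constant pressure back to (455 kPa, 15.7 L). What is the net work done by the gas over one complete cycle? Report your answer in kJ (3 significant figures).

W_net ≈ -3.89 kJ

Leg (i): W = PᵢVᵢ ln(V_f/Vᵢ) = (7144) ln(38.2/15.7) = 6352 J.
Leg (ii): W = 0.
Leg (iii): W = PΔV = (455)(15.7 − 38.2) = -10238 J.
W_net = 6352 − 10238 = -3886 J.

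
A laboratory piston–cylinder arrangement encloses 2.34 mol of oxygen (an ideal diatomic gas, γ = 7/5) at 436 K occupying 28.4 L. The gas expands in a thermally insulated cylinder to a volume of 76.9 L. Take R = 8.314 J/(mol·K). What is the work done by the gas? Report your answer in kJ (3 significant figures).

Adiabatic: TV^(γ−1) = const with γ = 7/5.
T₂ = T₁ (V₁/V₂)^(γ−1) = 436 × (28.4/76.9)^0.4 = 436 × 0.6714 = 292.7 K.
W_by = nCᵥ(T₁ − T₂) = (2.34)(20.79)(436 − 292.7) = 6969 J.

W ≈ 6.97 kJ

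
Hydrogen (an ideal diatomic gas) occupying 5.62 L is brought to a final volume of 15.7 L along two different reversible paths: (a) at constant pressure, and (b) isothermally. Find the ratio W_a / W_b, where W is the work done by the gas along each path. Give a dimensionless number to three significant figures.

W_a / W_b ≈ 1.75

Path (a) isobaric: W = P₁(V₂ − V₁) → W_a/(P₁V₁) = 1.794.
Path (b) isothermal: W = P₁V₁ ln(V₂/V₁) → W_b/(P₁V₁) = 1.027.
W_a / W_b = 1.794 / 1.027 = 1.746.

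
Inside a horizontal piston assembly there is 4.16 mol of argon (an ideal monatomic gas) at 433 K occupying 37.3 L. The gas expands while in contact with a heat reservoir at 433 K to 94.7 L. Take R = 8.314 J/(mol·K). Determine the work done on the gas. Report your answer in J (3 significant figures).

W ≈ -14000 J

Isothermal: W = nRT ln(V₂/V₁).
W = (4.16)(8.314)(433) × ln(94.7/37.3)
  = 14976 × 0.9317
W_by_gas = 13953 J; work on gas = −W_by = -13953 J.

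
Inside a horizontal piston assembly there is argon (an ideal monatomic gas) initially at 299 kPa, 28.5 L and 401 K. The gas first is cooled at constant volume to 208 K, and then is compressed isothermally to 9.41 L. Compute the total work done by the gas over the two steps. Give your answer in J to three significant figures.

W_total ≈ -4900 J

Step 1 (isochoric): W = 0 (constant volume).
After step 1: P = 155.1 kPa (V unchanged).
Step 2 (isothermal): W = P₁V₁ ln(V₂/V₁) = (4420) ln(9.41/28.5) = -4898 J.
W_total = 0 − 4898 = -4898 J.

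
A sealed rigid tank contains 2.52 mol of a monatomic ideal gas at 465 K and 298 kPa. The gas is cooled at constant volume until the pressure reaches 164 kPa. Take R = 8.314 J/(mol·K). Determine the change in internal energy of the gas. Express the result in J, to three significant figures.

ΔU ≈ -6570 J

Constant volume ⇒ W = 0, so Q = ΔU = nCᵥΔT with Cᵥ = 3R/2 = 12.47 J/(mol·K).
At constant V, T₂/T₁ = P₂/P₁ ⇒ ΔT = T₁(P₂/P₁ − 1) = 465·(164/298 − 1) = -209.1 K.
ΔU = (2.52)(12.47)(-209.1) = -6571 J.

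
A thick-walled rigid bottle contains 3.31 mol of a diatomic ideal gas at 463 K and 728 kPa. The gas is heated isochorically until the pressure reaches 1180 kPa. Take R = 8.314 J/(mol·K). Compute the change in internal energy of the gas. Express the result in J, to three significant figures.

Constant volume ⇒ W = 0, so Q = ΔU = nCᵥΔT with Cᵥ = 5R/2 = 20.79 J/(mol·K).
At constant V, T₂/T₁ = P₂/P₁ ⇒ ΔT = T₁(P₂/P₁ − 1) = 463·(1180/728 − 1) = 287.5 K.
ΔU = (3.31)(20.79)(287.5) = 19777 J.

ΔU ≈ 19800 J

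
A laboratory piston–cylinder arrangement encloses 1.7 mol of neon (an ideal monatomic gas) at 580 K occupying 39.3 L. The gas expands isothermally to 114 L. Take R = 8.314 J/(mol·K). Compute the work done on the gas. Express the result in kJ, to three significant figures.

W ≈ -8.73 kJ

Isothermal: W = nRT ln(V₂/V₁).
W = (1.7)(8.314)(580) × ln(114/39.3)
  = 8198 × 1.065
W_by_gas = 8730 J; work on gas = −W_by = -8730 J.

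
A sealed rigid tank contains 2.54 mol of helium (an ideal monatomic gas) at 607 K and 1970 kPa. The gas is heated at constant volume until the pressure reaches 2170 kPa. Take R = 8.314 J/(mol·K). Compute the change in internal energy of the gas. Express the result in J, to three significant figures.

Constant volume ⇒ W = 0, so Q = ΔU = nCᵥΔT with Cᵥ = 3R/2 = 12.47 J/(mol·K).
At constant V, T₂/T₁ = P₂/P₁ ⇒ ΔT = T₁(P₂/P₁ − 1) = 607·(2170/1970 − 1) = 61.62 K.
ΔU = (2.54)(12.47)(61.62) = 1952 J.

ΔU ≈ 1950 J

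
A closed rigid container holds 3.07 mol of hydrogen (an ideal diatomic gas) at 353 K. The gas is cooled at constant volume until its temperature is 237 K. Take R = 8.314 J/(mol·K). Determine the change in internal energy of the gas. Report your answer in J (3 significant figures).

Constant volume ⇒ W = 0, so Q = ΔU = nCᵥΔT with Cᵥ = 5R/2 = 20.79 J/(mol·K).
ΔU = (3.07)(20.79)(237 − 353) = -7402 J.

ΔU ≈ -7400 J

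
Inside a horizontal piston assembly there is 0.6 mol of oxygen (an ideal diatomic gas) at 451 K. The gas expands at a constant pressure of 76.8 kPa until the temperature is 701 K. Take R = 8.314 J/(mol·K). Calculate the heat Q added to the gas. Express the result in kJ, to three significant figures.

Q ≈ 4.36 kJ

Isobaric: W = nRΔT = (0.6)(8.314)(250) = 1247 J.
ΔU = nCᵥΔT with Cᵥ = 5R/2: ΔU = (0.6)(20.79)(250) = 3118 J.
Q = ΔU + W = 3118 + 1247 = 4365 J.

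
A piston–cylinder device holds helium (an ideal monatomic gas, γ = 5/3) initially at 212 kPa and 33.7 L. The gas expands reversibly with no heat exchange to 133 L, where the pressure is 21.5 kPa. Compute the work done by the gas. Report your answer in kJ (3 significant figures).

Adiabatic: W = (P₁V₁ − P₂V₂)/(γ − 1) with γ = 5/3.
P₁V₁ = 7144 J, P₂V₂ = 2860 J.
W = (7144 − 2860) / 0.6667 = 6427 J.

W ≈ 6.43 kJ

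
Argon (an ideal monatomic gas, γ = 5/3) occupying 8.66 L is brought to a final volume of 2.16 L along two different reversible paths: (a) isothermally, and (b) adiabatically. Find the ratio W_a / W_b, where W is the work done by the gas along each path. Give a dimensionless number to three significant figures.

Path (a) isothermal: W = P₁V₁ ln(V₂/V₁) → W_a/(P₁V₁) = -1.389.
Path (b) adiabatic: W = P₁V₁(1 − (V₁/V₂)^(γ−1))/(γ−1) → W_b/(P₁V₁) = -2.286.
W_a / W_b = -1.389 / -2.286 = 0.6075.

W_a / W_b ≈ 0.608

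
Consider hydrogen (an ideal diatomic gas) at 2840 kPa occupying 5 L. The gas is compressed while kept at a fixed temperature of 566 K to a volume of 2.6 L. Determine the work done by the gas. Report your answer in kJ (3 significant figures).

Isothermal: W = nRT ln(V₂/V₁) = P₁V₁ ln(V₂/V₁).
P₁V₁ = (2840 kPa)(5 L) = 14200 J.
W = 14200 × ln(2.6/5) = 14200 × -0.6539
W_by_gas = -9286 J.

W ≈ -9.29 kJ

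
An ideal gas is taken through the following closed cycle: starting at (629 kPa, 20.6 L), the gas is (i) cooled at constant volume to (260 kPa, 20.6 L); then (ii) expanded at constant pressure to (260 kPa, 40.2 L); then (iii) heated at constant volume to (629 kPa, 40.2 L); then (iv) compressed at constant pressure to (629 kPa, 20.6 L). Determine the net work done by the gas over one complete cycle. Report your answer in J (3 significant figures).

W_net ≈ -7230 J

Constant-volume legs do no work.
W(ii) = (260)(40.2 − 20.6) = 5096 J; W(iv) = (629)(20.6 − 40.2) = -12328 J.
W_net = 5096 − 12328 = -7232 J (the counter-clockwise enclosed area).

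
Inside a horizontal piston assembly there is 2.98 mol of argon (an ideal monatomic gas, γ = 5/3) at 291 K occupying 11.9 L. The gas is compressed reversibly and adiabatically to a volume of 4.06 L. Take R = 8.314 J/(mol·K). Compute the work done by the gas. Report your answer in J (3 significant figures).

Adiabatic: TV^(γ−1) = const with γ = 5/3.
T₂ = T₁ (V₁/V₂)^(γ−1) = 291 × (11.9/4.06)^0.667 = 291 × 2.048 = 596 K.
W_by = nCᵥ(T₁ − T₂) = (2.98)(12.47)(291 − 596) = -11335 J.

W ≈ -11300 J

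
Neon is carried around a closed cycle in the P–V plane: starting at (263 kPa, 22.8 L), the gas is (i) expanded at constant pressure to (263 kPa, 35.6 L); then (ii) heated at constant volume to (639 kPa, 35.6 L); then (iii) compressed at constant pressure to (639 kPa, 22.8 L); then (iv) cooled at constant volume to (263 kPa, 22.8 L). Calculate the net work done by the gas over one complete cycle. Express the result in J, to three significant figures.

W_net ≈ -4810 J

Constant-volume legs do no work.
W(i) = (263)(35.6 − 22.8) = 3366 J; W(iii) = (639)(22.8 − 35.6) = -8179 J.
W_net = 3366 − 8179 = -4813 J (the counter-clockwise enclosed area).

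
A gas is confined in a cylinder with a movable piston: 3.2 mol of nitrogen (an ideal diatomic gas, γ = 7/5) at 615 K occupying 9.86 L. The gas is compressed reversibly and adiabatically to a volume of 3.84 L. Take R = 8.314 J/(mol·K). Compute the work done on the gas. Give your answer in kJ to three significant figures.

Adiabatic: TV^(γ−1) = const with γ = 7/5.
T₂ = T₁ (V₁/V₂)^(γ−1) = 615 × (9.86/3.84)^0.4 = 615 × 1.458 = 896.8 K.
W_by = nCᵥ(T₁ − T₂) = (3.2)(20.79)(615 − 896.8) = -18743 J.
Work on gas = −W_by = 18743 J.

W ≈ 18.7 kJ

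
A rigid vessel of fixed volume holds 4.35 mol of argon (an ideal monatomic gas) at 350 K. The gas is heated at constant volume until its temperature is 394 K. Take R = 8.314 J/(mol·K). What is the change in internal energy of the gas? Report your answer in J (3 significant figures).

Constant volume ⇒ W = 0, so Q = ΔU = nCᵥΔT with Cᵥ = 3R/2 = 12.47 J/(mol·K).
ΔU = (4.35)(12.47)(394 − 350) = 2387 J.

ΔU ≈ 2390 J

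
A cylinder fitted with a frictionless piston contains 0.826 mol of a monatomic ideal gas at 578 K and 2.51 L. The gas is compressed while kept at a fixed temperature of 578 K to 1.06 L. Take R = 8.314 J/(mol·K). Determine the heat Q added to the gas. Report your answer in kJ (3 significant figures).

Isothermal ⇒ ΔU = 0, so Q = W = nRT ln(V₂/V₁).
Q = (0.826)(8.314)(578) ln(1.06/2.51) = 3969 × -0.862 = -3422 J.

Q ≈ -3.42 kJ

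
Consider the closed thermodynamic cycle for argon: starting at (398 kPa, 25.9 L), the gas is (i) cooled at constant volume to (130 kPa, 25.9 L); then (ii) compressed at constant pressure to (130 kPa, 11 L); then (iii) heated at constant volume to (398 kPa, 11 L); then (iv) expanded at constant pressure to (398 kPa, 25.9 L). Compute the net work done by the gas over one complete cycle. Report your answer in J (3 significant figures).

W_net ≈ 3990 J

Constant-volume legs do no work.
W(ii) = (130)(11 − 25.9) = -1937 J; W(iv) = (398)(25.9 − 11) = 5930 J.
W_net = -1937 + 5930 = 3993 J (the clockwise enclosed area).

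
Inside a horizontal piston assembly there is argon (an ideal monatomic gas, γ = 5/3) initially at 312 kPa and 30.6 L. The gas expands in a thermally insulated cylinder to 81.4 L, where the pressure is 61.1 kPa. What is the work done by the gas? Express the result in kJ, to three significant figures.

W ≈ 6.86 kJ

Adiabatic: W = (P₁V₁ − P₂V₂)/(γ − 1) with γ = 5/3.
P₁V₁ = 9547 J, P₂V₂ = 4974 J.
W = (9547 − 4974) / 0.6667 = 6860 J.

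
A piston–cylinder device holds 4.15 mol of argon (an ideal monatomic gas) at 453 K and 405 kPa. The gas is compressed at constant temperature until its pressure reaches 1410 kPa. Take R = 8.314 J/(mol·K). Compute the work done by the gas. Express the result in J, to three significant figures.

Isothermal process: W = nRT ln(V₂/V₁) = nRT ln(P₁/P₂).
W = (4.15)(8.314)(453) × ln(405/1410)
  = 15630 × ln(0.2872) = 15630 × -1.247
W_by_gas = -19498 J.

W ≈ -19500 J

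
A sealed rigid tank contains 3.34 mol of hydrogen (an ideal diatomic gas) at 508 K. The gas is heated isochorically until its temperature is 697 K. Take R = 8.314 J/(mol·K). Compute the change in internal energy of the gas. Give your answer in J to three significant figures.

ΔU ≈ 13100 J

Constant volume ⇒ W = 0, so Q = ΔU = nCᵥΔT with Cᵥ = 5R/2 = 20.79 J/(mol·K).
ΔU = (3.34)(20.79)(697 − 508) = 13121 J.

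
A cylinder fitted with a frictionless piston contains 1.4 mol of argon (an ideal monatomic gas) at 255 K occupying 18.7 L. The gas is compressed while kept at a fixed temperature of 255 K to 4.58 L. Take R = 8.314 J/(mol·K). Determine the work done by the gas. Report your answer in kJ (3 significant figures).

W ≈ -4.18 kJ

Isothermal: W = nRT ln(V₂/V₁).
W = (1.4)(8.314)(255) × ln(4.58/18.7)
  = 2968 × -1.407
W_by_gas = -4176 J.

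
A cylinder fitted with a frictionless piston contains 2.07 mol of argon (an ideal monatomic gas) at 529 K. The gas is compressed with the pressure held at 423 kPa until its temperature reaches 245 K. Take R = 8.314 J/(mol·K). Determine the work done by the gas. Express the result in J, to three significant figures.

Isobaric: W = P ΔV = nR ΔT.
W = (2.07)(8.314)(245 − 529) = -4888 J.

W ≈ -4890 J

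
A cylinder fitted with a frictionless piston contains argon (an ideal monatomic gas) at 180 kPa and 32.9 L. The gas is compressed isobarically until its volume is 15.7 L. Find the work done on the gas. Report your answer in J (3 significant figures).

W ≈ 3100 J

Isobaric: W = P ΔV.
W = (180 kPa)(15.7 − 32.9 L) = (180)(-17.2) = -3096 J.
Work on gas = −W_by = 3096 J.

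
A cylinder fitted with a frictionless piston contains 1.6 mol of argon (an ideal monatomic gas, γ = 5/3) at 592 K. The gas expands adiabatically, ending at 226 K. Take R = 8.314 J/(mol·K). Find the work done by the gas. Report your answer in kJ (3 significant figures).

Adiabatic ⇒ Q = 0, so W_by = −ΔU = nCᵥ(T₁ − T₂).
Cᵥ = 3R/2 = 12.47 J/(mol·K).
W = (1.6)(12.47)(592 − 226) = 7303 J.

W ≈ 7.30 kJ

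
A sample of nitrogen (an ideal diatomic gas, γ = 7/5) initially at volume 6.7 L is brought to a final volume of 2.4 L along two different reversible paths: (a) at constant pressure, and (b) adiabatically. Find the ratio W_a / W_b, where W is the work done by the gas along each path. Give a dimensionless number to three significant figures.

Path (a) isobaric: W = P₁(V₂ − V₁) → W_a/(P₁V₁) = -0.6418.
Path (b) adiabatic: W = P₁V₁(1 − (V₁/V₂)^(γ−1))/(γ−1) → W_b/(P₁V₁) = -1.27.
W_a / W_b = -0.6418 / -1.27 = 0.5055.

W_a / W_b ≈ 0.506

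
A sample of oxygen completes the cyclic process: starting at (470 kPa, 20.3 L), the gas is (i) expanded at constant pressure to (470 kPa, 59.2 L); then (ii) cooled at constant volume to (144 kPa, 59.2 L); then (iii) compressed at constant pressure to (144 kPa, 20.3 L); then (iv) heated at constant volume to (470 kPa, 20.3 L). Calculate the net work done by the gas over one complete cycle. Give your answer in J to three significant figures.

W_net ≈ 12700 J

Constant-volume legs do no work.
W(i) = (470)(59.2 − 20.3) = 18283 J; W(iii) = (144)(20.3 − 59.2) = -5602 J.
W_net = 18283 − 5602 = 12681 J (the clockwise enclosed area).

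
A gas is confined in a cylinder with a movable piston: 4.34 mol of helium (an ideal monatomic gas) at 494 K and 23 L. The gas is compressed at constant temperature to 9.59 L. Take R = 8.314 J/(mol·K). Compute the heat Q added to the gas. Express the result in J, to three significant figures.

Q ≈ -15600 J

Isothermal ⇒ ΔU = 0, so Q = W = nRT ln(V₂/V₁).
Q = (4.34)(8.314)(494) ln(9.59/23) = 17825 × -0.8748 = -15593 J.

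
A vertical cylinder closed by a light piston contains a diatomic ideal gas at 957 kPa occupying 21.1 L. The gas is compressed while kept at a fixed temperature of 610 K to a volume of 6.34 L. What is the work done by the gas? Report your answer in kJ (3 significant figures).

Isothermal: W = nRT ln(V₂/V₁) = P₁V₁ ln(V₂/V₁).
P₁V₁ = (957 kPa)(21.1 L) = 20193 J.
W = 20193 × ln(6.34/21.1) = 20193 × -1.202
W_by_gas = -24280 J.

W ≈ -24.3 kJ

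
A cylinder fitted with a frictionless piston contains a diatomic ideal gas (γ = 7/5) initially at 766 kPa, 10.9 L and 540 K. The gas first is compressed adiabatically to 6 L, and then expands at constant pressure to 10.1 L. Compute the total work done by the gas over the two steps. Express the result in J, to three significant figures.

W_total ≈ 1610 J

Step 1 (adiabatic): W = (P₁V₁ − P₂V₂)/(γ−1) = (8349 − 10601)/0.4 = -5630 J.
After step 1: P = 1767 kPa, V = 6 L, T = 685.7 K.
Step 2 (isobaric): W = PΔV = (1767 kPa)(10.1 − 6 L) = 7244 J.
W_total = -5630 + 7244 = 1614 J.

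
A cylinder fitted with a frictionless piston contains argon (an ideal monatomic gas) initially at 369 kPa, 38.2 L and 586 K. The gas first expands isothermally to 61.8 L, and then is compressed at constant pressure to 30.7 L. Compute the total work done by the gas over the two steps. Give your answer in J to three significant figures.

W_total ≈ -312 J

Step 1 (isothermal): W = P₁V₁ ln(V₂/V₁) = (14096) ln(61.8/38.2) = 6781 J.
After step 1: P = 228.1 kPa, V = 61.8 L, T = 586 K.
Step 2 (isobaric): W = PΔV = (228.1 kPa)(30.7 − 61.8 L) = -7094 J.
W_total = 6781 − 7094 = -312.5 J.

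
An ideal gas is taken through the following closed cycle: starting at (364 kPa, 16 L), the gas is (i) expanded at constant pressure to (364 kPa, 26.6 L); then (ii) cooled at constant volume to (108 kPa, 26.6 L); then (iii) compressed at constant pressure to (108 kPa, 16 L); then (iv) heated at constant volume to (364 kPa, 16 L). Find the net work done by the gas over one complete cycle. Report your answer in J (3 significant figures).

W_net ≈ 2710 J

Constant-volume legs do no work.
W(i) = (364)(26.6 − 16) = 3858 J; W(iii) = (108)(16 − 26.6) = -1145 J.
W_net = 3858 − 1145 = 2714 J (the clockwise enclosed area).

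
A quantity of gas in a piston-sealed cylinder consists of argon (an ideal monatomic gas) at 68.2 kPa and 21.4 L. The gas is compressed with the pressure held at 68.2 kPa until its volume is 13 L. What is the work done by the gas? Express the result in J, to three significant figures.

Isobaric: W = P ΔV.
W = (68.2 kPa)(13 − 21.4 L) = (68.2)(-8.4) = -572.9 J.

W ≈ -573 J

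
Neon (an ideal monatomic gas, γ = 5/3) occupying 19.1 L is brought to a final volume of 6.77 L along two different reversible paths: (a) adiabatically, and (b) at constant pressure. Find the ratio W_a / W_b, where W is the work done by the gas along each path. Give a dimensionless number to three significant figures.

Path (a) adiabatic: W = P₁V₁(1 − (V₁/V₂)^(γ−1))/(γ−1) → W_a/(P₁V₁) = -1.495.
Path (b) isobaric: W = P₁(V₂ − V₁) → W_b/(P₁V₁) = -0.6455.
W_a / W_b = -1.495 / -0.6455 = 2.316.

W_a / W_b ≈ 2.32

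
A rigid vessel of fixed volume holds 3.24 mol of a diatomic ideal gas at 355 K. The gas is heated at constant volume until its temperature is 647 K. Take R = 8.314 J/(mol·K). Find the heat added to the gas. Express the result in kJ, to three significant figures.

Q ≈ 19.7 kJ

Constant volume ⇒ W = 0, so Q = ΔU = nCᵥΔT with Cᵥ = 5R/2 = 20.79 J/(mol·K).
ΔU = (3.24)(20.79)(647 − 355) = 19664 J.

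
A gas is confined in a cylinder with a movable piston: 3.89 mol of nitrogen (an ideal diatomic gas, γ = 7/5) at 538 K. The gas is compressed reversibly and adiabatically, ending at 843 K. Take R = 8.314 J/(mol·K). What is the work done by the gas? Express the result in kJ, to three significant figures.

Adiabatic ⇒ Q = 0, so W_by = −ΔU = nCᵥ(T₁ − T₂).
Cᵥ = 5R/2 = 20.79 J/(mol·K).
W = (3.89)(20.79)(538 − 843) = -24660 J.

W ≈ -24.7 kJ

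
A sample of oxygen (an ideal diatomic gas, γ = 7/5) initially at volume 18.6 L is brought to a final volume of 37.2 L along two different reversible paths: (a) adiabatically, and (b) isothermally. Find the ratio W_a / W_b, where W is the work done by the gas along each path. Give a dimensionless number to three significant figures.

W_a / W_b ≈ 0.873

Path (a) adiabatic: W = P₁V₁(1 − (V₁/V₂)^(γ−1))/(γ−1) → W_a/(P₁V₁) = 0.6054.
Path (b) isothermal: W = P₁V₁ ln(V₂/V₁) → W_b/(P₁V₁) = 0.6931.
W_a / W_b = 0.6054 / 0.6931 = 0.8733.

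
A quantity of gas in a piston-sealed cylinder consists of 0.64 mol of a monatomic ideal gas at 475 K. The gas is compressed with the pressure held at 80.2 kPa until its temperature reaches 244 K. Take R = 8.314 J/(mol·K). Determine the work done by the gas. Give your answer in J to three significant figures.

Isobaric: W = P ΔV = nR ΔT.
W = (0.64)(8.314)(244 − 475) = -1229 J.

W ≈ -1230 J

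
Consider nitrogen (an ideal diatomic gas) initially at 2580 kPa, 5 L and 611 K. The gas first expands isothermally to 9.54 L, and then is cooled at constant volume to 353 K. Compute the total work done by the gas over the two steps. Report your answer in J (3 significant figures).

Step 1 (isothermal): W = P₁V₁ ln(V₂/V₁) = (12900) ln(9.54/5) = 8334 J.
Step 2 (isochoric): W = 0 (constant volume).
W_total = 8334 + 0 = 8334 J.

W_total ≈ 8330 J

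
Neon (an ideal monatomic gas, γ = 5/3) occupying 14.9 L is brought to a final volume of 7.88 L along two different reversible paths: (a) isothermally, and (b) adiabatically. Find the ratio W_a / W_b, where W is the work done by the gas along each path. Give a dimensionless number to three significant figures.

W_a / W_b ≈ 0.803

Path (a) isothermal: W = P₁V₁ ln(V₂/V₁) → W_a/(P₁V₁) = -0.637.
Path (b) adiabatic: W = P₁V₁(1 − (V₁/V₂)^(γ−1))/(γ−1) → W_b/(P₁V₁) = -0.7937.
W_a / W_b = -0.637 / -0.7937 = 0.8026.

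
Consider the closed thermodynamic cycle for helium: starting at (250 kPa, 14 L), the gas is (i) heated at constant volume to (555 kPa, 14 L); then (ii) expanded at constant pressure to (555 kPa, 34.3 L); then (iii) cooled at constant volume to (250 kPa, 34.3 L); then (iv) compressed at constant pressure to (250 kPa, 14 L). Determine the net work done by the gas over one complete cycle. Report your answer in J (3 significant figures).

Constant-volume legs do no work.
W(ii) = (555)(34.3 − 14) = 11266 J; W(iv) = (250)(14 − 34.3) = -5075 J.
W_net = 11266 − 5075 = 6191 J (the clockwise enclosed area).

W_net ≈ 6190 J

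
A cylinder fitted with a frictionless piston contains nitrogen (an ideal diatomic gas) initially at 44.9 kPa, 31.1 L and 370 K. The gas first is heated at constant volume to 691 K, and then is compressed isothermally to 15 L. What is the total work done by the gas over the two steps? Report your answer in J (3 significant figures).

W_total ≈ -1900 J

Step 1 (isochoric): W = 0 (constant volume).
After step 1: P = 83.85 kPa (V unchanged).
Step 2 (isothermal): W = P₁V₁ ln(V₂/V₁) = (2608) ln(15/31.1) = -1902 J.
W_total = 0 − 1902 = -1902 J.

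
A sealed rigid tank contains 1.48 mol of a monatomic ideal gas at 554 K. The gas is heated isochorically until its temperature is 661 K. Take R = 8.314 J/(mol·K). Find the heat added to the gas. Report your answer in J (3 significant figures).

Constant volume ⇒ W = 0, so Q = ΔU = nCᵥΔT with Cᵥ = 3R/2 = 12.47 J/(mol·K).
ΔU = (1.48)(12.47)(661 − 554) = 1975 J.

Q ≈ 1970 J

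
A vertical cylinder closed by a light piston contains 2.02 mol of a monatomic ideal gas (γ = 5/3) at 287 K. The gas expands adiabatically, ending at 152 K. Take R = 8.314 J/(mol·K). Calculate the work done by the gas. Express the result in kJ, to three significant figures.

W ≈ 3.40 kJ

Adiabatic ⇒ Q = 0, so W_by = −ΔU = nCᵥ(T₁ − T₂).
Cᵥ = 3R/2 = 12.47 J/(mol·K).
W = (2.02)(12.47)(287 − 152) = 3401 J.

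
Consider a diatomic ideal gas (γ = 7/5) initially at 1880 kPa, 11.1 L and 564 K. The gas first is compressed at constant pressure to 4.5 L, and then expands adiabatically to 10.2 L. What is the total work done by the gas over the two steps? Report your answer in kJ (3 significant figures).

W_total ≈ -6.50 kJ

Step 1 (isobaric): W = PΔV = (1880 kPa)(4.5 − 11.1 L) = -12408 J.
After step 1: P = 1880 kPa, V = 4.5 L, T = 228.6 K.
Step 2 (adiabatic): W = (P₁V₁ − P₂V₂)/(γ−1) = (8460 − 6098)/0.4 = 5904 J.
W_total = -12408 + 5904 = -6504 J.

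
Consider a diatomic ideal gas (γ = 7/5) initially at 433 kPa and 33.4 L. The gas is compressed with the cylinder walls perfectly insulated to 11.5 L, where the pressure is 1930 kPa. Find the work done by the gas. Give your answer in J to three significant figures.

W ≈ -19300 J

Adiabatic: W = (P₁V₁ − P₂V₂)/(γ − 1) with γ = 7/5.
P₁V₁ = 14462 J, P₂V₂ = 22195 J.
W = (14462 − 22195) / 0.4 = -19332 J.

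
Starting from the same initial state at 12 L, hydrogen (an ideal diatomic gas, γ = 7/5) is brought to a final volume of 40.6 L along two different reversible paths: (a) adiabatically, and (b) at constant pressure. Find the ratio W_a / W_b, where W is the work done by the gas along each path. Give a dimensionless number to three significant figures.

W_a / W_b ≈ 0.405

Path (a) adiabatic: W = P₁V₁(1 − (V₁/V₂)^(γ−1))/(γ−1) → W_a/(P₁V₁) = 0.9647.
Path (b) isobaric: W = P₁(V₂ − V₁) → W_b/(P₁V₁) = 2.383.
W_a / W_b = 0.9647 / 2.383 = 0.4048.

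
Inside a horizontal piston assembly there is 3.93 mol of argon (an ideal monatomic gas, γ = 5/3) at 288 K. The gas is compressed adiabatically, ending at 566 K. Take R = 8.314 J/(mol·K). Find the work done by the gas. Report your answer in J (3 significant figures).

W ≈ -13600 J

Adiabatic ⇒ Q = 0, so W_by = −ΔU = nCᵥ(T₁ − T₂).
Cᵥ = 3R/2 = 12.47 J/(mol·K).
W = (3.93)(12.47)(288 − 566) = -13625 J.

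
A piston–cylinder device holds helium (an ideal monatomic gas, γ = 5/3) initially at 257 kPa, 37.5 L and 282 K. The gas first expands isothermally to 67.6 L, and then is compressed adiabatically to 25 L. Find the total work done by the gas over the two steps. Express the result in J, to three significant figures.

W_total ≈ -7920 J

Step 1 (isothermal): W = P₁V₁ ln(V₂/V₁) = (9638) ln(67.6/37.5) = 5679 J.
After step 1: P = 142.6 kPa, V = 67.6 L, T = 282 K.
Step 2 (adiabatic): W = (P₁V₁ − P₂V₂)/(γ−1) = (9638 − 18705)/0.667 = -13602 J.
W_total = 5679 − 13602 = -7923 J.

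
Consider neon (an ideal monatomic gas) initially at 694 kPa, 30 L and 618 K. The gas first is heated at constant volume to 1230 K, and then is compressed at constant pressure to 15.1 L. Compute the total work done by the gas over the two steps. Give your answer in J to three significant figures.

W_total ≈ -20600 J

Step 1 (isochoric): W = 0 (constant volume).
After step 1: P = 1381 kPa (V unchanged).
Step 2 (isobaric): W = PΔV = (1381 kPa)(15.1 − 30 L) = -20581 J.
W_total = 0 − 20581 = -20581 J.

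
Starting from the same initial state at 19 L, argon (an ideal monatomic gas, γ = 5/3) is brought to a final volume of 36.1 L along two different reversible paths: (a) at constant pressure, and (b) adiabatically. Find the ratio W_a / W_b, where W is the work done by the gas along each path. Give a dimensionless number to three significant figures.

Path (a) isobaric: W = P₁(V₂ − V₁) → W_a/(P₁V₁) = 0.9.
Path (b) adiabatic: W = P₁V₁(1 − (V₁/V₂)^(γ−1))/(γ−1) → W_b/(P₁V₁) = 0.5222.
W_a / W_b = 0.9 / 0.5222 = 1.724.

W_a / W_b ≈ 1.72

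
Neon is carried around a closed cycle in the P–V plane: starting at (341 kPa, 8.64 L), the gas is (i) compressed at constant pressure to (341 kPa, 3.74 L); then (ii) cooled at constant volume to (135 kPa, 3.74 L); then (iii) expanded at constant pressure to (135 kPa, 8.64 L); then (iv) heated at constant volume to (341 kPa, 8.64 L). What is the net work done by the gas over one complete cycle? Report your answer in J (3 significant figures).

W_net ≈ -1010 J

Constant-volume legs do no work.
W(i) = (341)(3.74 − 8.64) = -1671 J; W(iii) = (135)(8.64 − 3.74) = 661.5 J.
W_net = -1671 + 661.5 = -1009 J (the counter-clockwise enclosed area).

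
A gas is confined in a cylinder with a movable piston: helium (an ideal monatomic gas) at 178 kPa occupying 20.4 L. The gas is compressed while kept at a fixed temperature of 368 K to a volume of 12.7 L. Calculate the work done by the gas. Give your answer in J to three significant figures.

W ≈ -1720 J

Isothermal: W = nRT ln(V₂/V₁) = P₁V₁ ln(V₂/V₁).
P₁V₁ = (178 kPa)(20.4 L) = 3631 J.
W = 3631 × ln(12.7/20.4) = 3631 × -0.4739
W_by_gas = -1721 J.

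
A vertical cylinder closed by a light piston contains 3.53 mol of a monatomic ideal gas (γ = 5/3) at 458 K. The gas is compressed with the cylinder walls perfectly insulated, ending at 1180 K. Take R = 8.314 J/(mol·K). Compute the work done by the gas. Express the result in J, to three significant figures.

Adiabatic ⇒ Q = 0, so W_by = −ΔU = nCᵥ(T₁ − T₂).
Cᵥ = 3R/2 = 12.47 J/(mol·K).
W = (3.53)(12.47)(458 − 1180) = -31784 J.

W ≈ -31800 J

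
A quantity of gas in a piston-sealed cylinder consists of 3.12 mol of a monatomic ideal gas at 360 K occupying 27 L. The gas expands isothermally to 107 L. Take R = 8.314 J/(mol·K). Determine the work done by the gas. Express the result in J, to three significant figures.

W ≈ 12900 J

Isothermal: W = nRT ln(V₂/V₁).
W = (3.12)(8.314)(360) × ln(107/27)
  = 9338 × 1.377
W_by_gas = 12859 J.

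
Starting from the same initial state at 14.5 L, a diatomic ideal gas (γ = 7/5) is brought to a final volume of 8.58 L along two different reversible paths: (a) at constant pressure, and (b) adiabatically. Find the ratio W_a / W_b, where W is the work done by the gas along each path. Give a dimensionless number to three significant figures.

Path (a) isobaric: W = P₁(V₂ − V₁) → W_a/(P₁V₁) = -0.4083.
Path (b) adiabatic: W = P₁V₁(1 − (V₁/V₂)^(γ−1))/(γ−1) → W_b/(P₁V₁) = -0.5838.
W_a / W_b = -0.4083 / -0.5838 = 0.6993.

W_a / W_b ≈ 0.699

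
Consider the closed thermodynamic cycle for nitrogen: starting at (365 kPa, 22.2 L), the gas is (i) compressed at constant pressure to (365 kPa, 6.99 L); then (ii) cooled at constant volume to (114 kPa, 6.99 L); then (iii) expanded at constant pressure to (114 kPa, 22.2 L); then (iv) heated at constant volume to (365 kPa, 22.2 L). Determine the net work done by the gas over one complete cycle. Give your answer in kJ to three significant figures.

Constant-volume legs do no work.
W(i) = (365)(6.99 − 22.2) = -5552 J; W(iii) = (114)(22.2 − 6.99) = 1734 J.
W_net = -5552 + 1734 = -3818 J (the counter-clockwise enclosed area).

W_net ≈ -3.82 kJ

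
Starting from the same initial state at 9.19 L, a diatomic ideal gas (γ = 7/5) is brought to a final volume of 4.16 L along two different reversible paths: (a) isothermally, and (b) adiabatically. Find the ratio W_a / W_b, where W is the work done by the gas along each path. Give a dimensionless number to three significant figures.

Path (a) isothermal: W = P₁V₁ ln(V₂/V₁) → W_a/(P₁V₁) = -0.7926.
Path (b) adiabatic: W = P₁V₁(1 − (V₁/V₂)^(γ−1))/(γ−1) → W_b/(P₁V₁) = -0.9326.
W_a / W_b = -0.7926 / -0.9326 = 0.8498.

W_a / W_b ≈ 0.850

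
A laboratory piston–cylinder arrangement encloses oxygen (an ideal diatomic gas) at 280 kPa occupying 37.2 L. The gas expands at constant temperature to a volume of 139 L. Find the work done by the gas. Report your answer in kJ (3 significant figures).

W ≈ 13.7 kJ

Isothermal: W = nRT ln(V₂/V₁) = P₁V₁ ln(V₂/V₁).
P₁V₁ = (280 kPa)(37.2 L) = 10416 J.
W = 10416 × ln(139/37.2) = 10416 × 1.318
W_by_gas = 13730 J.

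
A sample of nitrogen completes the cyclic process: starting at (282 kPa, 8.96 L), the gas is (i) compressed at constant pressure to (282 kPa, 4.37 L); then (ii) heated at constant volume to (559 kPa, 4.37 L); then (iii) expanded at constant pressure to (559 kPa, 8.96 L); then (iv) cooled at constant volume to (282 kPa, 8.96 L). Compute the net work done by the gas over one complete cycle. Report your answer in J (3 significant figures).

Constant-volume legs do no work.
W(i) = (282)(4.37 − 8.96) = -1294 J; W(iii) = (559)(8.96 − 4.37) = 2566 J.
W_net = -1294 + 2566 = 1271 J (the clockwise enclosed area).

W_net ≈ 1270 J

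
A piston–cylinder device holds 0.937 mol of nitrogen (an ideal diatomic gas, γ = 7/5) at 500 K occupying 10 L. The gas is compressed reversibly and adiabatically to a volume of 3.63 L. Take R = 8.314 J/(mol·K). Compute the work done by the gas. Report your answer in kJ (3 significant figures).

Adiabatic: TV^(γ−1) = const with γ = 7/5.
T₂ = T₁ (V₁/V₂)^(γ−1) = 500 × (10/3.63)^0.4 = 500 × 1.5 = 749.9 K.
W_by = nCᵥ(T₁ − T₂) = (0.937)(20.79)(500 − 749.9) = -4867 J.

W ≈ -4.87 kJ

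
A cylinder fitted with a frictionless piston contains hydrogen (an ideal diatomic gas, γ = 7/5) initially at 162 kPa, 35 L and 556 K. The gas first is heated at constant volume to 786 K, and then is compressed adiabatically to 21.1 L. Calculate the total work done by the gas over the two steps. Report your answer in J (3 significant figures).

Step 1 (isochoric): W = 0 (constant volume).
After step 1: P = 229 kPa (V unchanged).
Step 2 (adiabatic): W = (P₁V₁ − P₂V₂)/(γ−1) = (8016 − 9814)/0.4 = -4496 J.
W_total = 0 − 4496 = -4496 J.

W_total ≈ -4500 J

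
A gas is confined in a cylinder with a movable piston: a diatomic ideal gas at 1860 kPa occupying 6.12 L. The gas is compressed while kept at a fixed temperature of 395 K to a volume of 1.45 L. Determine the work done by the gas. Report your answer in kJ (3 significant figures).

W ≈ -16.4 kJ

Isothermal: W = nRT ln(V₂/V₁) = P₁V₁ ln(V₂/V₁).
P₁V₁ = (1860 kPa)(6.12 L) = 11383 J.
W = 11383 × ln(1.45/6.12) = 11383 × -1.44
W_by_gas = -16392 J.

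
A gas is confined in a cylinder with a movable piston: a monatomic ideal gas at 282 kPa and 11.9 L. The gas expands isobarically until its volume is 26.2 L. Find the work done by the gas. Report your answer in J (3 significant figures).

W ≈ 4030 J

Isobaric: W = P ΔV.
W = (282 kPa)(26.2 − 11.9 L) = (282)(14.3) = 4033 J.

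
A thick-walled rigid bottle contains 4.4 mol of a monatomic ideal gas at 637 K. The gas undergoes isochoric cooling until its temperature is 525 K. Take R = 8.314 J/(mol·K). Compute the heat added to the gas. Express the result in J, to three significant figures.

Q ≈ -6150 J

Constant volume ⇒ W = 0, so Q = ΔU = nCᵥΔT with Cᵥ = 3R/2 = 12.47 J/(mol·K).
ΔU = (4.4)(12.47)(525 − 637) = -6146 J.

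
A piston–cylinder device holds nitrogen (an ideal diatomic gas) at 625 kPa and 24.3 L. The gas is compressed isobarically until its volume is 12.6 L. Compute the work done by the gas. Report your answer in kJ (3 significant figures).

W ≈ -7.31 kJ

Isobaric: W = P ΔV.
W = (625 kPa)(12.6 − 24.3 L) = (625)(-11.7) = -7313 J.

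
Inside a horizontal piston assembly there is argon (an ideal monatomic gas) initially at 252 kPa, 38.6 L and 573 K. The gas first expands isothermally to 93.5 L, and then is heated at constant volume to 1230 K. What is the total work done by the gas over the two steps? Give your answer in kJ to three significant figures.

W_total ≈ 8.61 kJ

Step 1 (isothermal): W = P₁V₁ ln(V₂/V₁) = (9727) ln(93.5/38.6) = 8606 J.
Step 2 (isochoric): W = 0 (constant volume).
W_total = 8606 + 0 = 8606 J.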